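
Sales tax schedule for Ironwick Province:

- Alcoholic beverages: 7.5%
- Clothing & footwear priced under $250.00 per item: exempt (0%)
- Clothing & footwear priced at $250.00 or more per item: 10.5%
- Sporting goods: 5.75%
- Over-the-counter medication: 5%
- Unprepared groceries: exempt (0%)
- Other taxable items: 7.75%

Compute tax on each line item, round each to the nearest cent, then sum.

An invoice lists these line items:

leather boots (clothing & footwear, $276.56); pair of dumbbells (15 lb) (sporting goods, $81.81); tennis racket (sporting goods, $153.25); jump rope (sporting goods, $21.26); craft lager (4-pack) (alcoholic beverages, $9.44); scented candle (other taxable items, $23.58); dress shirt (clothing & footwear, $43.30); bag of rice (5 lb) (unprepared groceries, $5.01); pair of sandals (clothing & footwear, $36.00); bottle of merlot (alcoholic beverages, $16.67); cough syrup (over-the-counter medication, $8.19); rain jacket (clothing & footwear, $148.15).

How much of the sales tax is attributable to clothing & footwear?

Leather boots $276.56: clothing & footwear, $250.00 or more → 10.5% → $29.04
Dress shirt $43.30: clothing & footwear, under $250.00 → 0% → $0.00
Pair of sandals $36.00: clothing & footwear, under $250.00 → 0% → $0.00
Rain jacket $148.15: clothing & footwear, under $250.00 → 0% → $0.00
Tax on clothing & footwear = $29.04 + $0.00 + $0.00 + $0.00 = $29.04

$29.04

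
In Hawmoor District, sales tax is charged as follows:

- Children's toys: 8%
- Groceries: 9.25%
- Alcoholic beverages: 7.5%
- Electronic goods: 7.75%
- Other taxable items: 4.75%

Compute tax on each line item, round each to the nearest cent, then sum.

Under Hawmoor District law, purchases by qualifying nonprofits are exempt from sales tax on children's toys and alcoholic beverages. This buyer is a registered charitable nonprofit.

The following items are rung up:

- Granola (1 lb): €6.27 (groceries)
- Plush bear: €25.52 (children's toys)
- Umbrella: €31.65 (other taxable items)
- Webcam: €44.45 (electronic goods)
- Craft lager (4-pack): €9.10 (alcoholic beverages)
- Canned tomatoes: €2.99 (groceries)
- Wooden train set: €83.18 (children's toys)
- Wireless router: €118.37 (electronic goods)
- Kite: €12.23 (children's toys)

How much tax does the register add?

€14.97

Granola (1 lb) €6.27: groceries → 9.25% → €0.58
Plush bear €25.52: children's toys, buyer-exempt → 0% → €0.00
Umbrella €31.65: other taxable items → 4.75% → €1.50
Webcam €44.45: electronic goods → 7.75% → €3.44
Craft lager (4-pack) €9.10: alcoholic beverages, buyer-exempt → 0% → €0.00
Canned tomatoes €2.99: groceries → 9.25% → €0.28
Wooden train set €83.18: children's toys, buyer-exempt → 0% → €0.00
Wireless router €118.37: electronic goods → 7.75% → €9.17
Kite €12.23: children's toys, buyer-exempt → 0% → €0.00
Total tax = €0.58 + €1.50 + €3.44 + €0.28 + €9.17 = €14.97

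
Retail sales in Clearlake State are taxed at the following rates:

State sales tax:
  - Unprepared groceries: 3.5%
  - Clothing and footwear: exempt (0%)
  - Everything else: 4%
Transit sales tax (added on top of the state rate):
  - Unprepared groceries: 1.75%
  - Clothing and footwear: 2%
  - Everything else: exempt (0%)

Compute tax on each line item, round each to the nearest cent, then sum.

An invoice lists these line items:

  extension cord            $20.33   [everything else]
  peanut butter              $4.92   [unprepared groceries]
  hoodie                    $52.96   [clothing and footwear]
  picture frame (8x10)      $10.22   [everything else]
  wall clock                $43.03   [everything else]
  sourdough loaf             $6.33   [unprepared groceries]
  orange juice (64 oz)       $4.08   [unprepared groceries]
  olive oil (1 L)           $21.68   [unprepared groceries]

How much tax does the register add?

$5.94

Extension cord $20.33: everything else → 4% + 0% transit = 4% → $0.81
Peanut butter $4.92: unprepared groceries → 3.5% + 1.75% transit = 5.25% → $0.26
Hoodie $52.96: clothing and footwear → 0% + 2% transit = 2% → $1.06
Picture frame (8x10) $10.22: everything else → 4% + 0% transit = 4% → $0.41
Wall clock $43.03: everything else → 4% + 0% transit = 4% → $1.72
Sourdough loaf $6.33: unprepared groceries → 3.5% + 1.75% transit = 5.25% → $0.33
Orange juice (64 oz) $4.08: unprepared groceries → 3.5% + 1.75% transit = 5.25% → $0.21
Olive oil (1 L) $21.68: unprepared groceries → 3.5% + 1.75% transit = 5.25% → $1.14
Total tax = $0.81 + $0.26 + $1.06 + $0.41 + $1.72 + $0.33 + $0.21 + $1.14 = $5.94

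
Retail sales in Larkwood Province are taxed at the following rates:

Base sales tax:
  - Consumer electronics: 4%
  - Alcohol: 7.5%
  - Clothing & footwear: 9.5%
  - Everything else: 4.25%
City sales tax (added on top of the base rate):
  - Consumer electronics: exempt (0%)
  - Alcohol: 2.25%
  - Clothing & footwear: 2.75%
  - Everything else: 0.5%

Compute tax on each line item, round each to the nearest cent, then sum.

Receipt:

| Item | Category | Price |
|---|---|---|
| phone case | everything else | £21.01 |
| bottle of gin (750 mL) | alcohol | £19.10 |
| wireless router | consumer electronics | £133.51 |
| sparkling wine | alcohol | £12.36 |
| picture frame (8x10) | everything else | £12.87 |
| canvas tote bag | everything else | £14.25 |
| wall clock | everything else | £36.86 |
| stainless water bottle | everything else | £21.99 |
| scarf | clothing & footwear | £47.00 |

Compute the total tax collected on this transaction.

£19.25

Phone case £21.01: everything else → 4.25% + 0.5% city = 4.75% → £1.00
Bottle of gin (750 mL) £19.10: alcohol → 7.5% + 2.25% city = 9.75% → £1.86
Wireless router £133.51: consumer electronics → 4% + 0% city = 4% → £5.34
Sparkling wine £12.36: alcohol → 7.5% + 2.25% city = 9.75% → £1.21
Picture frame (8x10) £12.87: everything else → 4.25% + 0.5% city = 4.75% → £0.61
Canvas tote bag £14.25: everything else → 4.25% + 0.5% city = 4.75% → £0.68
Wall clock £36.86: everything else → 4.25% + 0.5% city = 4.75% → £1.75
Stainless water bottle £21.99: everything else → 4.25% + 0.5% city = 4.75% → £1.04
Scarf £47.00: clothing & footwear → 9.5% + 2.75% city = 12.25% → £5.76
Total tax = £1.00 + £1.86 + £5.34 + £1.21 + £0.61 + £0.68 + £1.75 + £1.04 + £5.76 = £19.25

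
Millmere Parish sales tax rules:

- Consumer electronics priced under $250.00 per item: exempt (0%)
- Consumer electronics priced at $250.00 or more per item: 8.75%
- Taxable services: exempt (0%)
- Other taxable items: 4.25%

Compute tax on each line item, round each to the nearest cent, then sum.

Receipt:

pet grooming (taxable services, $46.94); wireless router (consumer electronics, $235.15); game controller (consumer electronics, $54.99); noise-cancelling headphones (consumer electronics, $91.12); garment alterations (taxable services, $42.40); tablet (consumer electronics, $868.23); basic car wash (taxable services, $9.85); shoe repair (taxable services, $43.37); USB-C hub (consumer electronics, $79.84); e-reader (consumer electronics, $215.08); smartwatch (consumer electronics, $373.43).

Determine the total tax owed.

$108.65

Pet grooming $46.94: taxable services → 0% → $0.00
Wireless router $235.15: consumer electronics, under $250.00 → 0% → $0.00
Game controller $54.99: consumer electronics, under $250.00 → 0% → $0.00
Noise-cancelling headphones $91.12: consumer electronics, under $250.00 → 0% → $0.00
Garment alterations $42.40: taxable services → 0% → $0.00
Tablet $868.23: consumer electronics, $250.00 or more → 8.75% → $75.97
Basic car wash $9.85: taxable services → 0% → $0.00
Shoe repair $43.37: taxable services → 0% → $0.00
USB-C hub $79.84: consumer electronics, under $250.00 → 0% → $0.00
E-reader $215.08: consumer electronics, under $250.00 → 0% → $0.00
Smartwatch $373.43: consumer electronics, $250.00 or more → 8.75% → $32.68
Total tax = $75.97 + $32.68 = $108.65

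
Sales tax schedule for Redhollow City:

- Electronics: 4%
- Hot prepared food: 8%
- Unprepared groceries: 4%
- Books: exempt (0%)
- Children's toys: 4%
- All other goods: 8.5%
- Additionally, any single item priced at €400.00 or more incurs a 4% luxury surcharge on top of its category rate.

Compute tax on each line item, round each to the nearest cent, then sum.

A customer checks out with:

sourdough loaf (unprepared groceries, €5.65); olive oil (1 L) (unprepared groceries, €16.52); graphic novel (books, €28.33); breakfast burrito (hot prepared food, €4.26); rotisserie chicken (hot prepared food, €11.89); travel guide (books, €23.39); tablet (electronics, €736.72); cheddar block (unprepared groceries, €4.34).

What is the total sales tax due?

€61.29

Sourdough loaf €5.65: unprepared groceries → 4% → €0.23
Olive oil (1 L) €16.52: unprepared groceries → 4% → €0.66
Graphic novel €28.33: books → 0% → €0.00
Breakfast burrito €4.26: hot prepared food → 8% → €0.34
Rotisserie chicken €11.89: hot prepared food → 8% → €0.95
Travel guide €23.39: books → 0% → €0.00
Tablet €736.72: electronics → 4% + 4% surcharge = 8% → €58.94
Cheddar block €4.34: unprepared groceries → 4% → €0.17
Total tax = €0.23 + €0.66 + €0.34 + €0.95 + €58.94 + €0.17 = €61.29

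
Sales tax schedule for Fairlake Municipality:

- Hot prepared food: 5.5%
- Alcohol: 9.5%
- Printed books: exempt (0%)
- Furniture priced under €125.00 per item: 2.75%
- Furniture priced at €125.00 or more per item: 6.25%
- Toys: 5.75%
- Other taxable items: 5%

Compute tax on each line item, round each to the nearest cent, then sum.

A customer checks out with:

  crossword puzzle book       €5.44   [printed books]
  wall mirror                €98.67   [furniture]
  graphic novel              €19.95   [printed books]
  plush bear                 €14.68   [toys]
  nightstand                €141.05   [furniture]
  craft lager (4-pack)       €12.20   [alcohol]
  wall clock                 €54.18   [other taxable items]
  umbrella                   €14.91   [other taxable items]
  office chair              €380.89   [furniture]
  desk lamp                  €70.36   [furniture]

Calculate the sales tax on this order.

Crossword puzzle book €5.44: printed books → 0% → €0.00
Wall mirror €98.67: furniture, under €125.00 → 2.75% → €2.71
Graphic novel €19.95: printed books → 0% → €0.00
Plush bear €14.68: toys → 5.75% → €0.84
Nightstand €141.05: furniture, €125.00 or more → 6.25% → €8.82
Craft lager (4-pack) €12.20: alcohol → 9.5% → €1.16
Wall clock €54.18: other taxable items → 5% → €2.71
Umbrella €14.91: other taxable items → 5% → €0.75
Office chair €380.89: furniture, €125.00 or more → 6.25% → €23.81
Desk lamp €70.36: furniture, under €125.00 → 2.75% → €1.93
Total tax = €2.71 + €0.84 + €8.82 + €1.16 + €2.71 + €0.75 + €23.81 + €1.93 = €42.73

€42.73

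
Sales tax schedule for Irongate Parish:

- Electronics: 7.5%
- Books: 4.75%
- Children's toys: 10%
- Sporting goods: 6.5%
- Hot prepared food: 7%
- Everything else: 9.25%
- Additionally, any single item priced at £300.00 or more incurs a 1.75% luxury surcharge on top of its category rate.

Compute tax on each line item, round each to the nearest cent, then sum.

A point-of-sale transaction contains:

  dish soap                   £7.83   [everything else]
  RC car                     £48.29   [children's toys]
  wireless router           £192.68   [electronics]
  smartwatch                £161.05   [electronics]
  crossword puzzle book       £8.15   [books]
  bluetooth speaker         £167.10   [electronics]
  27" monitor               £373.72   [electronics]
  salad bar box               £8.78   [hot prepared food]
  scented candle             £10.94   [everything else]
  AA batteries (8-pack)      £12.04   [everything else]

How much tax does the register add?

Dish soap £7.83: everything else → 9.25% → £0.72
RC car £48.29: children's toys → 10% → £4.83
Wireless router £192.68: electronics → 7.5% → £14.45
Smartwatch £161.05: electronics → 7.5% → £12.08
Crossword puzzle book £8.15: books → 4.75% → £0.39
Bluetooth speaker £167.10: electronics → 7.5% → £12.53
27" monitor £373.72: electronics → 7.5% + 1.75% surcharge = 9.25% → £34.57
Salad bar box £8.78: hot prepared food → 7% → £0.61
Scented candle £10.94: everything else → 9.25% → £1.01
AA batteries (8-pack) £12.04: everything else → 9.25% → £1.11
Total tax = £0.72 + £4.83 + £14.45 + £12.08 + £0.39 + £12.53 + £34.57 + £0.61 + £1.01 + £1.11 = £82.30

£82.30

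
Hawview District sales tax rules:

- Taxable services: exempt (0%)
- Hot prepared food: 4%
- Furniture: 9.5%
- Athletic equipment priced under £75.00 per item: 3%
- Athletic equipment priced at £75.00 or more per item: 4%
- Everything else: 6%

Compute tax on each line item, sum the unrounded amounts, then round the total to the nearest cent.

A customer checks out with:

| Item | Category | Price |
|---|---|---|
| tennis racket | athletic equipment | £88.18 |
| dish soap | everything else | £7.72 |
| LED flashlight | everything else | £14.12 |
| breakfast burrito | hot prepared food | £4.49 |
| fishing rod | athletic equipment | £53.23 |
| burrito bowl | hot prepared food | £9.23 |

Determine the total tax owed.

Tennis racket £88.18: athletic equipment, £75.00 or more → 4% → £3.5272
Dish soap £7.72: everything else → 6% → £0.4632
LED flashlight £14.12: everything else → 6% → £0.8472
Breakfast burrito £4.49: hot prepared food → 4% → £0.1796
Fishing rod £53.23: athletic equipment, under £75.00 → 3% → £1.5969
Burrito bowl £9.23: hot prepared food → 4% → £0.3692
Unrounded tax sum = £6.9833 → £6.98

£6.98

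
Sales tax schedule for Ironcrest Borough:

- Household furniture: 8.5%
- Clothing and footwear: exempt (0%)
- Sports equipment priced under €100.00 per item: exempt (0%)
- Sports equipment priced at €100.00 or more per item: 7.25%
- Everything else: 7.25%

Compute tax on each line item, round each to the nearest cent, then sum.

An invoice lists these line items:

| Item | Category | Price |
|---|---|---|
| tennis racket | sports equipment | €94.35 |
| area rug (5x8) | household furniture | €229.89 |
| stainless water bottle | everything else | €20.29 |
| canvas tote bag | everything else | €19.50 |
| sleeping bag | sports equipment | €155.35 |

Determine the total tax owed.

€33.68

Tennis racket €94.35: sports equipment, under €100.00 → 0% → €0.00
Area rug (5x8) €229.89: household furniture → 8.5% → €19.54
Stainless water bottle €20.29: everything else → 7.25% → €1.47
Canvas tote bag €19.50: everything else → 7.25% → €1.41
Sleeping bag €155.35: sports equipment, €100.00 or more → 7.25% → €11.26
Total tax = €19.54 + €1.47 + €1.41 + €11.26 = €33.68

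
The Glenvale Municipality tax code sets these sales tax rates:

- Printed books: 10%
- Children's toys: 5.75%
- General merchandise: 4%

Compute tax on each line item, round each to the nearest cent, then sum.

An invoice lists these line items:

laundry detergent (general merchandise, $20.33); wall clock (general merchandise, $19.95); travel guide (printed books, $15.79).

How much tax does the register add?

$3.19

Laundry detergent $20.33: general merchandise → 4% → $0.81
Wall clock $19.95: general merchandise → 4% → $0.80
Travel guide $15.79: printed books → 10% → $1.58
Total tax = $0.81 + $0.80 + $1.58 = $3.19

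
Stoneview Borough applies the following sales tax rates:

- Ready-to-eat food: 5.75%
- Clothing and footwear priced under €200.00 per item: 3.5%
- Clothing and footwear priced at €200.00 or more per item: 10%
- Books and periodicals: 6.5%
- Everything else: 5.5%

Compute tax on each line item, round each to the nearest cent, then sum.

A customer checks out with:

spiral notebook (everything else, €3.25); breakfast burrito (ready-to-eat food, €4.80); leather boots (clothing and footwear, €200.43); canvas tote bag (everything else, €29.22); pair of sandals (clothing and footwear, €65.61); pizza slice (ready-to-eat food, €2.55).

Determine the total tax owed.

€24.56

Spiral notebook €3.25: everything else → 5.5% → €0.18
Breakfast burrito €4.80: ready-to-eat food → 5.75% → €0.28
Leather boots €200.43: clothing and footwear, €200.00 or more → 10% → €20.04
Canvas tote bag €29.22: everything else → 5.5% → €1.61
Pair of sandals €65.61: clothing and footwear, under €200.00 → 3.5% → €2.30
Pizza slice €2.55: ready-to-eat food → 5.75% → €0.15
Total tax = €0.18 + €0.28 + €20.04 + €1.61 + €2.30 + €0.15 = €24.56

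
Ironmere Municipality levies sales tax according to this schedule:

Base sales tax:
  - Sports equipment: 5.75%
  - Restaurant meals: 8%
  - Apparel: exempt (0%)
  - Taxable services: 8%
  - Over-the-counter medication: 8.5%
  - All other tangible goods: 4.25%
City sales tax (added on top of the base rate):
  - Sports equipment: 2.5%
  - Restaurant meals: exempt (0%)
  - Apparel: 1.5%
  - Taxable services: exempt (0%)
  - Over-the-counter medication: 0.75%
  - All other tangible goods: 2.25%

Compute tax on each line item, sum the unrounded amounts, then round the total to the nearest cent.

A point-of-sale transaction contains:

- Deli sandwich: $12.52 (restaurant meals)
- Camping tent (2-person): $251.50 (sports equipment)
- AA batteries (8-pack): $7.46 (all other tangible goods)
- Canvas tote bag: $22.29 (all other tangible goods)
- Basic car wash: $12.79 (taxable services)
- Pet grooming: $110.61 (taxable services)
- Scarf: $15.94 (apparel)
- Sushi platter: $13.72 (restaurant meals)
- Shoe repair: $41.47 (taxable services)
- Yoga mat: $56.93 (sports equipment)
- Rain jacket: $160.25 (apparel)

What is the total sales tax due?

Deli sandwich $12.52: restaurant meals → 8% + 0% city = 8% → $1.0016
Camping tent (2-person) $251.50: sports equipment → 5.75% + 2.5% city = 8.25% → $20.74875
AA batteries (8-pack) $7.46: all other tangible goods → 4.25% + 2.25% city = 6.5% → $0.4849
Canvas tote bag $22.29: all other tangible goods → 4.25% + 2.25% city = 6.5% → $1.44885
Basic car wash $12.79: taxable services → 8% + 0% city = 8% → $1.0232
Pet grooming $110.61: taxable services → 8% + 0% city = 8% → $8.8488
Scarf $15.94: apparel → 0% + 1.5% city = 1.5% → $0.2391
Sushi platter $13.72: restaurant meals → 8% + 0% city = 8% → $1.0976
Shoe repair $41.47: taxable services → 8% + 0% city = 8% → $3.3176
Yoga mat $56.93: sports equipment → 5.75% + 2.5% city = 8.25% → $4.696725
Rain jacket $160.25: apparel → 0% + 1.5% city = 1.5% → $2.40375
Unrounded tax sum = $45.310875 → $45.31

$45.31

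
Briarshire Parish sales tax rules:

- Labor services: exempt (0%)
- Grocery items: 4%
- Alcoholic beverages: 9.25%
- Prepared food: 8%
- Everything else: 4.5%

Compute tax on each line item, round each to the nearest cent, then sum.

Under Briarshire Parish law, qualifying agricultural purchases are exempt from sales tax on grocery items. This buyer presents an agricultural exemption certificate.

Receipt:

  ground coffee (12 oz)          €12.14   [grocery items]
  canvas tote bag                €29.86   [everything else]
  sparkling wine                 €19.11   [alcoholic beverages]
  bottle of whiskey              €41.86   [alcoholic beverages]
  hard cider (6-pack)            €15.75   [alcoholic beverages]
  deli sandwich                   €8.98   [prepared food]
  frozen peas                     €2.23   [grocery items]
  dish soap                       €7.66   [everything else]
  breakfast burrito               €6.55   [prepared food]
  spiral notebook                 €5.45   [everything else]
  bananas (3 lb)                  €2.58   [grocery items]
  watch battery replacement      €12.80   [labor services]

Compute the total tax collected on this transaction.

Ground coffee (12 oz) €12.14: grocery items, buyer-exempt → 0% → €0.00
Canvas tote bag €29.86: everything else → 4.5% → €1.34
Sparkling wine €19.11: alcoholic beverages → 9.25% → €1.77
Bottle of whiskey €41.86: alcoholic beverages → 9.25% → €3.87
Hard cider (6-pack) €15.75: alcoholic beverages → 9.25% → €1.46
Deli sandwich €8.98: prepared food → 8% → €0.72
Frozen peas €2.23: grocery items, buyer-exempt → 0% → €0.00
Dish soap €7.66: everything else → 4.5% → €0.34
Breakfast burrito €6.55: prepared food → 8% → €0.52
Spiral notebook €5.45: everything else → 4.5% → €0.25
Bananas (3 lb) €2.58: grocery items, buyer-exempt → 0% → €0.00
Watch battery replacement €12.80: labor services → 0% → €0.00
Total tax = €1.34 + €1.77 + €3.87 + €1.46 + €0.72 + €0.34 + €0.52 + €0.25 = €10.27

€10.27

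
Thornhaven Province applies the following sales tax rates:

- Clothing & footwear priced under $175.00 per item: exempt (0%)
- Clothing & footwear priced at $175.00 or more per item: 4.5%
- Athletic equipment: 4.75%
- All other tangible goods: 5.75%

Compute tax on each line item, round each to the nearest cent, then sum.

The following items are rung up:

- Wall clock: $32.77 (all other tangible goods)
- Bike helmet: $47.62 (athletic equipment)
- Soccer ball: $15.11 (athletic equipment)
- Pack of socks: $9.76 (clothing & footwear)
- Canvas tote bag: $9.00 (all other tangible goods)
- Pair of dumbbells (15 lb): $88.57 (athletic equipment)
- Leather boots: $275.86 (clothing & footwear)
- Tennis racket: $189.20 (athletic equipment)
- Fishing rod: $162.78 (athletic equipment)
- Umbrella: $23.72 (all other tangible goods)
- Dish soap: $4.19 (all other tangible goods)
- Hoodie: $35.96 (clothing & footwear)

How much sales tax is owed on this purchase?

Wall clock $32.77: all other tangible goods → 5.75% → $1.88
Bike helmet $47.62: athletic equipment → 4.75% → $2.26
Soccer ball $15.11: athletic equipment → 4.75% → $0.72
Pack of socks $9.76: clothing & footwear, under $175.00 → 0% → $0.00
Canvas tote bag $9.00: all other tangible goods → 5.75% → $0.52
Pair of dumbbells (15 lb) $88.57: athletic equipment → 4.75% → $4.21
Leather boots $275.86: clothing & footwear, $175.00 or more → 4.5% → $12.41
Tennis racket $189.20: athletic equipment → 4.75% → $8.99
Fishing rod $162.78: athletic equipment → 4.75% → $7.73
Umbrella $23.72: all other tangible goods → 5.75% → $1.36
Dish soap $4.19: all other tangible goods → 5.75% → $0.24
Hoodie $35.96: clothing & footwear, under $175.00 → 0% → $0.00
Total tax = $1.88 + $2.26 + $0.72 + $0.52 + $4.21 + $12.41 + $8.99 + $7.73 + $1.36 + $0.24 = $40.32

$40.32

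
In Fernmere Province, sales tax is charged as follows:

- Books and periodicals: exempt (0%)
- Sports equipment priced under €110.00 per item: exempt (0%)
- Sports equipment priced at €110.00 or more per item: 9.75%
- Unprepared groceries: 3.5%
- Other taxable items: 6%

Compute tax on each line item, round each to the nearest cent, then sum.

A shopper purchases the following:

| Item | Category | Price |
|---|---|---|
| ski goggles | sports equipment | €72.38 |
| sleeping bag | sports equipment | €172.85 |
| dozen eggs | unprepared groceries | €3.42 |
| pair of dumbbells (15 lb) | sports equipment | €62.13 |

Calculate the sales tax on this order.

Ski goggles €72.38: sports equipment, under €110.00 → 0% → €0.00
Sleeping bag €172.85: sports equipment, €110.00 or more → 9.75% → €16.85
Dozen eggs €3.42: unprepared groceries → 3.5% → €0.12
Pair of dumbbells (15 lb) €62.13: sports equipment, under €110.00 → 0% → €0.00
Total tax = €16.85 + €0.12 = €16.97

€16.97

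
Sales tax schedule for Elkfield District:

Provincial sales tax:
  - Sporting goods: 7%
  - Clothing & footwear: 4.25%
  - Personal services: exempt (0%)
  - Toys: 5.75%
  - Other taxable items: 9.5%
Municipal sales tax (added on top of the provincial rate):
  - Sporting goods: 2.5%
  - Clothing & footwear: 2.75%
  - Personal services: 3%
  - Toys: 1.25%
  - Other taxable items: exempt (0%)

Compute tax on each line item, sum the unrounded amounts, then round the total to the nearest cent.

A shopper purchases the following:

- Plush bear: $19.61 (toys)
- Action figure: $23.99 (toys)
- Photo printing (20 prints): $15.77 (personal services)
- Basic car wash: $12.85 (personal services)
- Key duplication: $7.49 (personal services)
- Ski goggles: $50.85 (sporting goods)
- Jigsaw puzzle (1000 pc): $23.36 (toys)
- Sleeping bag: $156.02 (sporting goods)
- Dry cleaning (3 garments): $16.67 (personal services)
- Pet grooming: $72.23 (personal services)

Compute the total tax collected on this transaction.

Plush bear $19.61: toys → 5.75% + 1.25% municipal = 7% → $1.3727
Action figure $23.99: toys → 5.75% + 1.25% municipal = 7% → $1.6793
Photo printing (20 prints) $15.77: personal services → 0% + 3% municipal = 3% → $0.4731
Basic car wash $12.85: personal services → 0% + 3% municipal = 3% → $0.3855
Key duplication $7.49: personal services → 0% + 3% municipal = 3% → $0.2247
Ski goggles $50.85: sporting goods → 7% + 2.5% municipal = 9.5% → $4.83075
Jigsaw puzzle (1000 pc) $23.36: toys → 5.75% + 1.25% municipal = 7% → $1.6352
Sleeping bag $156.02: sporting goods → 7% + 2.5% municipal = 9.5% → $14.8219
Dry cleaning (3 garments) $16.67: personal services → 0% + 3% municipal = 3% → $0.5001
Pet grooming $72.23: personal services → 0% + 3% municipal = 3% → $2.1669
Unrounded tax sum = $28.09015 → $28.09

$28.09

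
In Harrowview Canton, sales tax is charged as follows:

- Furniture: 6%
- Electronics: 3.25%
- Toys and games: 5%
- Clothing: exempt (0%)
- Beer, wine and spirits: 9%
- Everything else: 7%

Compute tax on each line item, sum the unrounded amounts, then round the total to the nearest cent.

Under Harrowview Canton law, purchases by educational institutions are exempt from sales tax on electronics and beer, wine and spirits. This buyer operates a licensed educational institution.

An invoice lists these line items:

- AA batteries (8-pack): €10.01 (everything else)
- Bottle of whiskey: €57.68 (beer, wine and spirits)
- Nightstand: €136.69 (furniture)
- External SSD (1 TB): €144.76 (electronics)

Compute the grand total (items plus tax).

AA batteries (8-pack) €10.01: everything else → 7% → €0.7007
Bottle of whiskey €57.68: beer, wine and spirits, buyer-exempt → 0% → €0.00
Nightstand €136.69: furniture → 6% → €8.2014
External SSD (1 TB) €144.76: electronics, buyer-exempt → 0% → €0.00
Subtotal = €349.14; unrounded tax = €8.9021 → €8.90; total due = €358.04

€358.04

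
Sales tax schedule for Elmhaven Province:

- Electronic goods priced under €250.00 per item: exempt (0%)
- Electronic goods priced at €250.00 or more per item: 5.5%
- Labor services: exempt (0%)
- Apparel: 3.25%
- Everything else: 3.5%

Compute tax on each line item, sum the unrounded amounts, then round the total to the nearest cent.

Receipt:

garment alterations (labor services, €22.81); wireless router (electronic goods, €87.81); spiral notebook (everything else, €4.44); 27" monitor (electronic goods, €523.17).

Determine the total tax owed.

Garment alterations €22.81: labor services → 0% → €0.00
Wireless router €87.81: electronic goods, under €250.00 → 0% → €0.00
Spiral notebook €4.44: everything else → 3.5% → €0.1554
27" monitor €523.17: electronic goods, €250.00 or more → 5.5% → €28.77435
Unrounded tax sum = €28.92975 → €28.93

€28.93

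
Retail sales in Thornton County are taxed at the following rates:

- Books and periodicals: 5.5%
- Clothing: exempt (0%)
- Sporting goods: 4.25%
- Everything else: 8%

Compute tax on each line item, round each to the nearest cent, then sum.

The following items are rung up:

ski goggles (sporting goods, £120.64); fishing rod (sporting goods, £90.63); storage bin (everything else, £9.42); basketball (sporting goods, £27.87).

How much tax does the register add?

£10.91

Ski goggles £120.64: sporting goods → 4.25% → £5.13
Fishing rod £90.63: sporting goods → 4.25% → £3.85
Storage bin £9.42: everything else → 8% → £0.75
Basketball £27.87: sporting goods → 4.25% → £1.18
Total tax = £5.13 + £3.85 + £0.75 + £1.18 = £10.91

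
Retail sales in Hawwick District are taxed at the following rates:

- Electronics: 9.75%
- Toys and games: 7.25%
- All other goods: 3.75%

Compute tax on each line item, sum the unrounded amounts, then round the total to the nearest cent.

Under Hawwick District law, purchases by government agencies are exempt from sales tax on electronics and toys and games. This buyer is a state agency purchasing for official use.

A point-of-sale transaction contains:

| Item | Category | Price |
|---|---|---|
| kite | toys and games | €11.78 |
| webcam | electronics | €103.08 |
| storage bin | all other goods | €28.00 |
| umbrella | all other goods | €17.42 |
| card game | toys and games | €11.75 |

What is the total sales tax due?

Kite €11.78: toys and games, buyer-exempt → 0% → €0.00
Webcam €103.08: electronics, buyer-exempt → 0% → €0.00
Storage bin €28.00: all other goods → 3.75% → €1.05
Umbrella €17.42: all other goods → 3.75% → €0.65325
Card game €11.75: toys and games, buyer-exempt → 0% → €0.00
Unrounded tax sum = €1.70325 → €1.70

€1.70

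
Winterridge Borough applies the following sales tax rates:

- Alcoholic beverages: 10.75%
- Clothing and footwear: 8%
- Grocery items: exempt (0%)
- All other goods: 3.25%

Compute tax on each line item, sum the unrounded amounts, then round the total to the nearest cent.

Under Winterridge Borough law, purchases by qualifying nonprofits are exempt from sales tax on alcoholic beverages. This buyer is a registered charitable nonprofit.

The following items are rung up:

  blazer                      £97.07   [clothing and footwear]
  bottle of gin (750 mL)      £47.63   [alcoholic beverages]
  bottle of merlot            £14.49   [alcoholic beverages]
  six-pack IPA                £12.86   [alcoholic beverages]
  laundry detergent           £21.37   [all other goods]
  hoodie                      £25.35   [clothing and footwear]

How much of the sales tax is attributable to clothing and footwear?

Blazer £97.07: clothing and footwear → 8% → £7.7656
Hoodie £25.35: clothing and footwear → 8% → £2.028
Tax on clothing and footwear: unrounded sum = £9.7936 → £9.79

£9.79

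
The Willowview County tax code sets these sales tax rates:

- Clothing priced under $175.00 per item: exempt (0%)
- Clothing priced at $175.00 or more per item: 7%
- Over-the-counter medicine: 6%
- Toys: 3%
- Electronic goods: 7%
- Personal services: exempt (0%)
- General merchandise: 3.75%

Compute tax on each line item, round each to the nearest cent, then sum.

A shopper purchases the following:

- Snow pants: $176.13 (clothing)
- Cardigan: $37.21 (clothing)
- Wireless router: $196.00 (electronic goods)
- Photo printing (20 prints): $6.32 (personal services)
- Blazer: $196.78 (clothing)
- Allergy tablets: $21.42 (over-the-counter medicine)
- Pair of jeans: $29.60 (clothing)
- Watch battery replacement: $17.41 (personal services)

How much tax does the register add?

Snow pants $176.13: clothing, $175.00 or more → 7% → $12.33
Cardigan $37.21: clothing, under $175.00 → 0% → $0.00
Wireless router $196.00: electronic goods → 7% → $13.72
Photo printing (20 prints) $6.32: personal services → 0% → $0.00
Blazer $196.78: clothing, $175.00 or more → 7% → $13.77
Allergy tablets $21.42: over-the-counter medicine → 6% → $1.29
Pair of jeans $29.60: clothing, under $175.00 → 0% → $0.00
Watch battery replacement $17.41: personal services → 0% → $0.00
Total tax = $12.33 + $13.72 + $13.77 + $1.29 = $41.11

$41.11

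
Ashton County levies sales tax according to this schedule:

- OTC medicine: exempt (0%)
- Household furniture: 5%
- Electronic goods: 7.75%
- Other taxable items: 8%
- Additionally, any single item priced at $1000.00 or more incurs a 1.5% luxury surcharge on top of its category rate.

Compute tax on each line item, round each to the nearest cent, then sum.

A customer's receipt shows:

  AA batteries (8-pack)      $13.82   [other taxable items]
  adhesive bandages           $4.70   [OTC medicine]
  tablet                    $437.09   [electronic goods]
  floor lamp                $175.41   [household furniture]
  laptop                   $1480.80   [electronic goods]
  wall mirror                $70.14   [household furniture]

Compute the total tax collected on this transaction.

$184.23

AA batteries (8-pack) $13.82: other taxable items → 8% → $1.11
Adhesive bandages $4.70: OTC medicine → 0% → $0.00
Tablet $437.09: electronic goods → 7.75% → $33.87
Floor lamp $175.41: household furniture → 5% → $8.77
Laptop $1480.80: electronic goods → 7.75% + 1.5% surcharge = 9.25% → $136.97
Wall mirror $70.14: household furniture → 5% → $3.51
Total tax = $1.11 + $33.87 + $8.77 + $136.97 + $3.51 = $184.23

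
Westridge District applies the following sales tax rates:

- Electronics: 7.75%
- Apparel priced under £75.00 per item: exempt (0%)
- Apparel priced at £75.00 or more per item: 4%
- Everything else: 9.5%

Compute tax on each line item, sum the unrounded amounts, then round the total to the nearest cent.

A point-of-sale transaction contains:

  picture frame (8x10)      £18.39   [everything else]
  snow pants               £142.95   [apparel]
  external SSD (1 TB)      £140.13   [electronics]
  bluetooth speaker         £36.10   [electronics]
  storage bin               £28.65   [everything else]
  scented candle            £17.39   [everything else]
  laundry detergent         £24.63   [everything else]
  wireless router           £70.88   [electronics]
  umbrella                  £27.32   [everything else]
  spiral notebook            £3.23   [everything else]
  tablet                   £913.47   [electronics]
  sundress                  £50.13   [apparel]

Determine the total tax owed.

Picture frame (8x10) £18.39: everything else → 9.5% → £1.74705
Snow pants £142.95: apparel, £75.00 or more → 4% → £5.718
External SSD (1 TB) £140.13: electronics → 7.75% → £10.860075
Bluetooth speaker £36.10: electronics → 7.75% → £2.79775
Storage bin £28.65: everything else → 9.5% → £2.72175
Scented candle £17.39: everything else → 9.5% → £1.65205
Laundry detergent £24.63: everything else → 9.5% → £2.33985
Wireless router £70.88: electronics → 7.75% → £5.4932
Umbrella £27.32: everything else → 9.5% → £2.5954
Spiral notebook £3.23: everything else → 9.5% → £0.30685
Tablet £913.47: electronics → 7.75% → £70.793925
Sundress £50.13: apparel, under £75.00 → 0% → £0.00
Unrounded tax sum = £107.0259 → £107.03

£107.03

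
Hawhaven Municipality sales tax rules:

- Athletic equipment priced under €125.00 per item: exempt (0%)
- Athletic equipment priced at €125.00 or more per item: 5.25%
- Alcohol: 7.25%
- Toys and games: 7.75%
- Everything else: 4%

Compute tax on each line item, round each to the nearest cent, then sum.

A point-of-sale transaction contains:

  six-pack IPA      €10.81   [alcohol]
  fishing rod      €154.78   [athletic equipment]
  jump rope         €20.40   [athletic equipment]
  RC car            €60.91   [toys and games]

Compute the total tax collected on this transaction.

Six-pack IPA €10.81: alcohol → 7.25% → €0.78
Fishing rod €154.78: athletic equipment, €125.00 or more → 5.25% → €8.13
Jump rope €20.40: athletic equipment, under €125.00 → 0% → €0.00
RC car €60.91: toys and games → 7.75% → €4.72
Total tax = €0.78 + €8.13 + €4.72 = €13.63

€13.63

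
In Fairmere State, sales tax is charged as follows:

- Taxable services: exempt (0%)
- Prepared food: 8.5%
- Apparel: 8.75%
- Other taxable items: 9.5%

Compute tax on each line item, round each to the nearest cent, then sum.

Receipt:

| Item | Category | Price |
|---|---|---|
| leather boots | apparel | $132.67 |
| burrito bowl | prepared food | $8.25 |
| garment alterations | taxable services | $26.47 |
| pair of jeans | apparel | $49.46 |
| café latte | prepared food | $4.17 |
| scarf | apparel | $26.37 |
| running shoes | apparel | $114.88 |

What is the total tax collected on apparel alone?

$28.30

Leather boots $132.67: apparel → 8.75% → $11.61
Pair of jeans $49.46: apparel → 8.75% → $4.33
Scarf $26.37: apparel → 8.75% → $2.31
Running shoes $114.88: apparel → 8.75% → $10.05
Tax on apparel = $11.61 + $4.33 + $2.31 + $10.05 = $28.30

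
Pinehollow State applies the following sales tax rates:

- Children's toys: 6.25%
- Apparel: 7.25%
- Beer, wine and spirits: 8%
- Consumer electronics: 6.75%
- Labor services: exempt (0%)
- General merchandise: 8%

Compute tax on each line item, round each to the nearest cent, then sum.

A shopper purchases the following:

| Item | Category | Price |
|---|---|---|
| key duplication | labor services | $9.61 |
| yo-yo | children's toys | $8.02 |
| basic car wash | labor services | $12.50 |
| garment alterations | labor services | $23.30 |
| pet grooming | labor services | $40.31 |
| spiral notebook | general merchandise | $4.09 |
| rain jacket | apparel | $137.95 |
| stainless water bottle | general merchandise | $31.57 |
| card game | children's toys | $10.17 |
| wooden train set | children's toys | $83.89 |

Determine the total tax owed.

$19.24

Key duplication $9.61: labor services → 0% → $0.00
Yo-yo $8.02: children's toys → 6.25% → $0.50
Basic car wash $12.50: labor services → 0% → $0.00
Garment alterations $23.30: labor services → 0% → $0.00
Pet grooming $40.31: labor services → 0% → $0.00
Spiral notebook $4.09: general merchandise → 8% → $0.33
Rain jacket $137.95: apparel → 7.25% → $10.00
Stainless water bottle $31.57: general merchandise → 8% → $2.53
Card game $10.17: children's toys → 6.25% → $0.64
Wooden train set $83.89: children's toys → 6.25% → $5.24
Total tax = $0.50 + $0.33 + $10.00 + $2.53 + $0.64 + $5.24 = $19.24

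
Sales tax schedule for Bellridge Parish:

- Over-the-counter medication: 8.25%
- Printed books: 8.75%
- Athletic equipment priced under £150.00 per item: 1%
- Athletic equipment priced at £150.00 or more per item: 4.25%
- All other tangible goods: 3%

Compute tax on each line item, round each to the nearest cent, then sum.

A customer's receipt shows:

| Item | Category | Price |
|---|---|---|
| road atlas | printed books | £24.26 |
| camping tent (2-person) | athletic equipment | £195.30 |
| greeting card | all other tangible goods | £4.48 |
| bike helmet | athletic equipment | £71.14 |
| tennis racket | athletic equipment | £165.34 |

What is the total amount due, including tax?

£478.81

Road atlas £24.26: printed books → 8.75% → £2.12
Camping tent (2-person) £195.30: athletic equipment, £150.00 or more → 4.25% → £8.30
Greeting card £4.48: all other tangible goods → 3% → £0.13
Bike helmet £71.14: athletic equipment, under £150.00 → 1% → £0.71
Tennis racket £165.34: athletic equipment, £150.00 or more → 4.25% → £7.03
Subtotal = £460.52; tax = £18.29; total due = £478.81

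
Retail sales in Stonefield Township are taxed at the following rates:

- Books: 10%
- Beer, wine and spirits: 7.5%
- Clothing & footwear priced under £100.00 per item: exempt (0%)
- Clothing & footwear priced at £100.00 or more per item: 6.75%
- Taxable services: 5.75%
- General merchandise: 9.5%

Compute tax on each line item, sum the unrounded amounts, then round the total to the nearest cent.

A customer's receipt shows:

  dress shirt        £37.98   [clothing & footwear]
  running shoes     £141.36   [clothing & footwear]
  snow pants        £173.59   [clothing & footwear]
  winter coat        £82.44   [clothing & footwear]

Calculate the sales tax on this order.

Dress shirt £37.98: clothing & footwear, under £100.00 → 0% → £0.00
Running shoes £141.36: clothing & footwear, £100.00 or more → 6.75% → £9.5418
Snow pants £173.59: clothing & footwear, £100.00 or more → 6.75% → £11.717325
Winter coat £82.44: clothing & footwear, under £100.00 → 0% → £0.00
Unrounded tax sum = £21.259125 → £21.26

£21.26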